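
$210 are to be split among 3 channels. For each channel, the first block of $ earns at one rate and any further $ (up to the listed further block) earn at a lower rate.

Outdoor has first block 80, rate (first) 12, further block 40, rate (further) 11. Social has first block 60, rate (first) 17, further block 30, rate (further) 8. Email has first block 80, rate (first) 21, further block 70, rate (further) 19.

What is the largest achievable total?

4030

Treat each block as its own option and order by rate: Email/first 21 > Email/second 19 > Social/first 17 > Outdoor/first 12 > Outdoor/second 11 > Social/second 8.
Email/first (21): +80 — 130 left.
Email second at 19: fill all 70 — 60 left.
Social/first (17): +60 — 0 left.
Total = 21×80 + 19×70 + 17×60 = 4030.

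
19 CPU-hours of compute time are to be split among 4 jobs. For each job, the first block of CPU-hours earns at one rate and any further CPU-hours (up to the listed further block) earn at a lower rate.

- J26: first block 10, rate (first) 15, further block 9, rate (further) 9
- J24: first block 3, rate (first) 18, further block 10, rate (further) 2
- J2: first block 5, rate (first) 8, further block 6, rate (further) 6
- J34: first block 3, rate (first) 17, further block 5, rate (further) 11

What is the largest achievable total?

Rank every tier by rate: J24/T1 18 > J34/T1 17 > J26/T1 15 > J34/T2 11 > J26/T2 9 > J2/T1 8 > J2/T2 6 > J24/T2 2.
Fill J24 T1 block (3 at 18) ; 16 left.
J34 T1 at 17: fill all 3 ; 13 left.
J26 T1 at 15: fill all 10 ; 3 left.
J34 T2 at 11: only 3 left, fill 3.
Total = 18×3 + 17×3 + 15×10 + 11×3 = 288.

288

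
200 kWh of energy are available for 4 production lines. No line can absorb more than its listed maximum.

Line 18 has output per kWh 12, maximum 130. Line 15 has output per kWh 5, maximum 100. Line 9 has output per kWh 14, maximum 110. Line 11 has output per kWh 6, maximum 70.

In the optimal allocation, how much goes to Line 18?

90

Rank by output per kWh: Line 9 14 > Line 18 12 > Line 11 6 > Line 15 5.
Line 9: +110 to 110 (cap) — 90 left.
Only 90 left; Line 18 takes them to reach 90.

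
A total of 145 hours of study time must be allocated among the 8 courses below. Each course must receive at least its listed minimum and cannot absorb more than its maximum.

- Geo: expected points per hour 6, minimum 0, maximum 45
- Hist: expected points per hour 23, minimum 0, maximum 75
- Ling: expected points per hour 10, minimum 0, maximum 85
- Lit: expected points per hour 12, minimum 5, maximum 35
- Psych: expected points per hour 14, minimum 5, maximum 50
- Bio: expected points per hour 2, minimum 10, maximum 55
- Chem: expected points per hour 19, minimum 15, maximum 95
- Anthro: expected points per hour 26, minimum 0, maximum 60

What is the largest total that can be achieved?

3145

Meeting every minimum uses 0+0+0+5+5+10+15+0 = 35 hours, leaving 110.
Highest expected points per hour first: Anthro 26 > Hist 23 > Chem 19 > Psych 14 > Lit 12 > Ling 10 > Geo 6 > Bio 2.
Anthro takes 60 more to reach its cap of 60 — 50 left.
Hist: +50 (room for 75) → 50. Pool exhausted.
Total = 23×50 + 12×5 + 14×5 + 2×10 + 19×15 + 26×60 = 3145.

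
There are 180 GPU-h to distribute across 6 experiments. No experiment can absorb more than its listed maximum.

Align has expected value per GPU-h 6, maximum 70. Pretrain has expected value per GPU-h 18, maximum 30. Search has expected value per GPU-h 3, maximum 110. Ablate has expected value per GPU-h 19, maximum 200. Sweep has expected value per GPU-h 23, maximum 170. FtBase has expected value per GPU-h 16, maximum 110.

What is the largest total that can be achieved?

Highest expected value per GPU-h first: Sweep 23 > Ablate 19 > Pretrain 18 > FtBase 16 > Align 6 > Search 3.
Sweep takes 170 to reach its cap of 170 ; 10 left.
Only 10 left; Ablate takes them to reach 10.
Total = 19×10 + 23×170 = 4100.

4100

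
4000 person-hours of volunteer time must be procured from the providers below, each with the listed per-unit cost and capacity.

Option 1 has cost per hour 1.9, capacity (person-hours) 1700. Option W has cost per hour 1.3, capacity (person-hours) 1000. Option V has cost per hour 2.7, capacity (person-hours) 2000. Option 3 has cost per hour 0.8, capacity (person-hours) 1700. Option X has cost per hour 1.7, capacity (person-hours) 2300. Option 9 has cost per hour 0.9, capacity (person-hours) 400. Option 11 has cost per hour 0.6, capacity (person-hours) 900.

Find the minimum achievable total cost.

Fill from the cheapest provider first.
Take 900 from Option 11 at 0.6 → need 3100 more.
Option 3 at 0.8: take all 1700 person-hours → 1400 still needed.
Take 400 from Option 9 at 0.9 → need 1000 more.
Option W at 1.3: take all 1000 person-hours → 0 still needed.
Option X, Option 1, Option V: unused.
Cost = 900×0.6 + 1700×0.8 + 400×0.9 + 1000×1.3 = 3560.

3560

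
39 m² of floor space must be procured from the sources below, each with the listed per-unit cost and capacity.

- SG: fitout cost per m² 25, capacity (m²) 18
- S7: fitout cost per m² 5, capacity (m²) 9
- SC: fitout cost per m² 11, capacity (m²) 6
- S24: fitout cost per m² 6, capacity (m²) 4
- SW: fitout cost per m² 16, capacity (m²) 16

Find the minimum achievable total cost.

Fill from the cheapest source first.
S7 (5): use full 9 → 30 m² to go.
Take 4 from S24 at 6 → need 26 more.
Take 6 from SC at 11 → need 20 more.
SW (16): use full 16 → 4 m² to go.
SG (25): take the remaining 4 → done.
Cost = 9×5 + 4×6 + 6×11 + 16×16 + 4×25 = 491.

491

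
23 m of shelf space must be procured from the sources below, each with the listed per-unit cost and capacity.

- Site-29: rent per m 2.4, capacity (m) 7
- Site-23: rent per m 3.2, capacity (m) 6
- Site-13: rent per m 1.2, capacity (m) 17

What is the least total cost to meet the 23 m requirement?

Use sources in increasing cost order.
Site-13 at 1.2: take all 17 m → 6 still needed.
Take 6 from Site-29 at 2.4 to finish.
Site-23: unused.
Cost = 17×1.2 + 6×2.4 = 34.8.

34.8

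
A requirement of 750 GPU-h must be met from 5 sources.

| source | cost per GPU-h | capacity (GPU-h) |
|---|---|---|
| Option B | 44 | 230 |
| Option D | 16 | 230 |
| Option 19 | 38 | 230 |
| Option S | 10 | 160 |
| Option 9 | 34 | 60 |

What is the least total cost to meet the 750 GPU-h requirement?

Fill from the cheapest source first.
Option S at 10: take all 160 GPU-h ; 590 still needed.
Take 230 from Option D at 16 ; need 360 more.
Take 60 from Option 9 at 34 ; need 300 more.
Take 230 from Option 19 at 38 ; need 70 more.
Option B (44): take the remaining 70 ; done.
Cost = 160×10 + 230×16 + 60×34 + 230×38 + 70×44 = 19140.

19140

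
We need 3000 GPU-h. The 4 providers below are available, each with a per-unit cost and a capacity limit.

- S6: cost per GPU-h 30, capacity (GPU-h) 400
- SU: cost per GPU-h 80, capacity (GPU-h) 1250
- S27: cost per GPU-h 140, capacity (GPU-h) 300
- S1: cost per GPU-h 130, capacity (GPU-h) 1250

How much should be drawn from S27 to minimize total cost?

Fill from the cheapest provider first.
Take 400 from S6 at 30 → need 2600 more.
Take 1250 from SU at 80 → need 1350 more.
S1 (130): use full 1250 → 100 GPU-h to go.
S27 at 140: take 100 of its 300 → requirement met.

100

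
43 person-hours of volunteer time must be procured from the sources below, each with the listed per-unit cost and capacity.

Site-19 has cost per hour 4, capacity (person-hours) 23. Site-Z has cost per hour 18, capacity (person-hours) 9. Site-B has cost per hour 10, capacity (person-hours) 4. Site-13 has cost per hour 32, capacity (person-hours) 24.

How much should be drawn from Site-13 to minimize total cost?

Fill from the cheapest source first.
Site-19 at 4: take all 23 person-hours — 20 still needed.
Site-B at 10: take all 4 person-hours — 16 still needed.
Site-Z (18): use full 9 — 7 person-hours to go.
Site-13 (32): take the remaining 7 — done.

7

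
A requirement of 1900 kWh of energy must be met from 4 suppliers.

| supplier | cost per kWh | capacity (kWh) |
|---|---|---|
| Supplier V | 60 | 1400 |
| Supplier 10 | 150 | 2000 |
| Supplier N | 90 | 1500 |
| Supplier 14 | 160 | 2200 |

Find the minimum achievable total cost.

129000

Use suppliers in increasing cost order.
Supplier V at 60: take all 1400 kWh → 500 still needed.
Supplier N at 90: take 500 of its 1500 → requirement met.
Supplier 10, Supplier 14: unused.
Cost = 1400×60 + 500×90 = 129000.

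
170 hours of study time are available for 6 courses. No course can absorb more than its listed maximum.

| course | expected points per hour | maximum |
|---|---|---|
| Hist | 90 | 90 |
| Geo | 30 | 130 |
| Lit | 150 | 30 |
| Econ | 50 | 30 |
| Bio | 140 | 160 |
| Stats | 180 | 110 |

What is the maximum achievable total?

28500

Rank by expected points per hour: Stats 180 > Lit 150 > Bio 140 > Hist 90 > Econ 50 > Geo 30.
Stats takes 110 to reach its cap of 110 — 60 left.
Lit: +30 to 30 (cap) — 30 left.
Bio: +30 (room for 160) → 30. Pool exhausted.
Total = 150×30 + 140×30 + 180×110 = 28500.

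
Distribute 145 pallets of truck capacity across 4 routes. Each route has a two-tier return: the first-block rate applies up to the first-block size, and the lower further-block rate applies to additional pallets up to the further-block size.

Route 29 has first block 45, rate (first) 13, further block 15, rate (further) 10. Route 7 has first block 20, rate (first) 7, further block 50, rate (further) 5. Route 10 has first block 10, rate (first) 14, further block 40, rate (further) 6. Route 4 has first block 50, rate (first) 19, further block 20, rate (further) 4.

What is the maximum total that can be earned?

Order all 8 blocks by rate: Route 4/tier1 19 > Route 10/tier1 14 > Route 29/tier1 13 > Route 29/tier2 10 > Route 7/tier1 7 > Route 10/tier2 6 > Route 7/tier2 5 > Route 4/tier2 4.
Fill Route 4 tier1 block (50 at 19) → 95 left.
Fill Route 10 tier1 block (10 at 14) → 85 left.
Route 29 tier1 at 13: fill all 45 → 40 left.
Route 29 tier2 at 10: fill all 15 → 25 left.
Fill Route 7 tier1 block (20 at 7) → 5 left.
Route 10 tier2 at 6: only 5 left, fill 5.
Total = 19×50 + 14×10 + 13×45 + 10×15 + 7×20 + 6×5 = 1995.

1995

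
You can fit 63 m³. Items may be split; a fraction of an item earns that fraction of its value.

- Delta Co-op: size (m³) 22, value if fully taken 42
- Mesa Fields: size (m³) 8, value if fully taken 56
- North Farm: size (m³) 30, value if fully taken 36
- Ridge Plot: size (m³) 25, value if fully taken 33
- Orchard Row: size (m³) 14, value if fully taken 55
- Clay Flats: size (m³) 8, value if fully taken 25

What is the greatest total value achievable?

192.52

Best value per unit of size first: Mesa Fields 56/8≈7, Orchard Row 55/14≈3.93, Clay Flats 25/8≈3.12, Delta Co-op 42/22≈1.91, Ridge Plot 33/25≈1.32, North Farm 36/30≈1.2.
Mesa Fields: take in full, 8 m³ for value 56 → 55 left.
All 14 m³ of Orchard Row fit (value 55) → 41 remain.
Clay Flats: take in full, 8 m³ for value 25 → 33 left.
Take all of Delta Co-op (22 m³, value 42) → 11 m³ left.
Only 11 m³ remain; take 11/25 of Ridge Plot for value 33×11/25 = 14.52.
Total value = 192.52.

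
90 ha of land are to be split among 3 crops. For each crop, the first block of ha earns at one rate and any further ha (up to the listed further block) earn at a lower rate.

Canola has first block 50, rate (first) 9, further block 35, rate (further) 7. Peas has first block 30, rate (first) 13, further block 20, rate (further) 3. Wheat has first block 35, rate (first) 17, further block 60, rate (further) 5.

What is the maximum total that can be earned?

Treat each block as its own option and order by rate: Wheat/T1 17 > Peas/T1 13 > Canola/T1 9 > Canola/T2 7 > Wheat/T2 5 > Peas/T2 3.
Fill Wheat T1 block (35 at 17) → 55 left.
Fill Peas T1 block (30 at 13) → 25 left.
Canola/T1: +25 of 50 at 9; pool empty.
Total = 17×35 + 13×30 + 9×25 = 1210.

1210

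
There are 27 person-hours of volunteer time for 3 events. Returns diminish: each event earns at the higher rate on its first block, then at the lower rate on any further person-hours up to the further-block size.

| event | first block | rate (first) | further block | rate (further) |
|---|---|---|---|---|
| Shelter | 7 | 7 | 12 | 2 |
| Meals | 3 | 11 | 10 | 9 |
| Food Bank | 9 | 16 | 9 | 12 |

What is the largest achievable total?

339

Rank every tier by rate: Food Bank/tier1 16 > Food Bank/tier2 12 > Meals/tier1 11 > Meals/tier2 9 > Shelter/tier1 7 > Shelter/tier2 2.
Food Bank/tier1 (16): +9 → 18 left.
Food Bank tier2 at 12: fill all 9 → 9 left.
Meals tier1 at 11: fill all 3 → 6 left.
Meals tier2 at 9: only 6 left, fill 6.
Total = 16×9 + 12×9 + 11×3 + 9×6 = 339.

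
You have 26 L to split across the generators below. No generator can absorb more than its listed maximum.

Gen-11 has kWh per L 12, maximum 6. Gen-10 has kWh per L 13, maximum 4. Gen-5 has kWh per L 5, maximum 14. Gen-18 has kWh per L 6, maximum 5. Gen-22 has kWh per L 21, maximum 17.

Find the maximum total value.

469

Highest kWh per L first: Gen-22 21 > Gen-10 13 > Gen-11 12 > Gen-18 6 > Gen-5 5.
Gen-22: +17 to 17 (cap) — 9 left.
Gen-10 takes 4 to reach its cap of 4 — 5 left.
Gen-11: +5 (room for 6) → 5. Pool exhausted.
Total = 12×5 + 13×4 + 21×17 = 469.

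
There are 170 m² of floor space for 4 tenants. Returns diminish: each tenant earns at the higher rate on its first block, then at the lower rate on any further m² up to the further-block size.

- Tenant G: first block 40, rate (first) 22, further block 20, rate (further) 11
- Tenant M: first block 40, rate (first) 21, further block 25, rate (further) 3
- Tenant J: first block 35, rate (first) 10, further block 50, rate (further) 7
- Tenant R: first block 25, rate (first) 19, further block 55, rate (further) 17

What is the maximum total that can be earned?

3240

Order all 8 blocks by rate: Tenant G/T1 22 > Tenant M/T1 21 > Tenant R/T1 19 > Tenant R/T2 17 > Tenant G/T2 11 > Tenant J/T1 10 > Tenant J/T2 7 > Tenant M/T2 3.
Tenant G T1 at 22: fill all 40 — 130 left.
Fill Tenant M T1 block (40 at 21) — 90 left.
Fill Tenant R T1 block (25 at 19) — 65 left.
Tenant R/T2 (17): +55 — 10 left.
10 remain; put them into Tenant G T2 at 11.
Total = 22×40 + 21×40 + 19×25 + 17×55 + 11×10 = 3240.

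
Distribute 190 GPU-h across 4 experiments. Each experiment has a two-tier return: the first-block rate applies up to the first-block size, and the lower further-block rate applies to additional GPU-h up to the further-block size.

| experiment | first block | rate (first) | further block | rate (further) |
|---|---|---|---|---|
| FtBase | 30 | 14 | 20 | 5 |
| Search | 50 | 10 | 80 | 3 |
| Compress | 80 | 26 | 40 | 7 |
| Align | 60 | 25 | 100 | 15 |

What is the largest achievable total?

Rank every tier by rate: Compress/first 26 > Align/first 25 > Align/second 15 > FtBase/first 14 > Search/first 10 > Compress/second 7 > FtBase/second 5 > Search/second 3.
Compress/first (26): +80 ; 110 left.
Align/first (25): +60 ; 50 left.
Align/second: +50 of 100 at 15; pool empty.
Total = 26×80 + 25×60 + 15×50 = 4330.

4330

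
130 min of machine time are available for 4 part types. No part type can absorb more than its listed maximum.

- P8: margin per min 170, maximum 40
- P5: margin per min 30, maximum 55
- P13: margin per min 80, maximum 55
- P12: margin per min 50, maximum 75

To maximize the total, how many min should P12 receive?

35

Highest margin per min first: P8 170 > P13 80 > P12 50 > P5 30.
P8 takes 40 to reach its cap of 40 — 90 left.
P13 takes 55 to reach its cap of 55 — 35 left.
P12: +35 (room for 75) → 35. Pool exhausted.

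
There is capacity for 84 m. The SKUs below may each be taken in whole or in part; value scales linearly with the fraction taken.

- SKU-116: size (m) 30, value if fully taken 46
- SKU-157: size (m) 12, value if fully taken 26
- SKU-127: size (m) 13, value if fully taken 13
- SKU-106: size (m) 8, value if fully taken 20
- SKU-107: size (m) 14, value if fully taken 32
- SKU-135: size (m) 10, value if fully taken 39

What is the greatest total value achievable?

173

Sort by value density: SKU-135 39/10≈3.9, SKU-106 20/8≈2.5, SKU-107 32/14≈2.29, SKU-157 26/12≈2.17, SKU-116 46/30≈1.53, SKU-127 13/13≈1.
Take all of SKU-135 (10 m, value 39) → 74 m left.
All 8 m of SKU-106 fit (value 20) → 66 remain.
All 14 m of SKU-107 fit (value 32) → 52 remain.
Take all of SKU-157 (12 m, value 26) → 40 m left.
SKU-116: take in full, 30 m for value 46 → 10 left.
Fill the last 10 m with part of SKU-127: 10/13 of it earns 10.
Total value = 173.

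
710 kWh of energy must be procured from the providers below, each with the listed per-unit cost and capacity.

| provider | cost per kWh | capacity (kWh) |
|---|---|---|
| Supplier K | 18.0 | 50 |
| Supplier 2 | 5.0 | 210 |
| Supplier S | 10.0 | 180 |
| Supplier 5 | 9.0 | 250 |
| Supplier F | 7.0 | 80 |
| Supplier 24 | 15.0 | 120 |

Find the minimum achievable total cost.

5560

Cheapest first:
Supplier 2 at 5.0: take all 210 kWh ; 500 still needed.
Supplier F at 7.0: take all 80 kWh ; 420 still needed.
Supplier 5 (9.0): use full 250 ; 170 kWh to go.
Take 170 from Supplier S at 10.0 to finish.
Supplier 24, Supplier K: unused.
Cost = 210×5.0 + 80×7.0 + 250×9.0 + 170×10.0 = 5560.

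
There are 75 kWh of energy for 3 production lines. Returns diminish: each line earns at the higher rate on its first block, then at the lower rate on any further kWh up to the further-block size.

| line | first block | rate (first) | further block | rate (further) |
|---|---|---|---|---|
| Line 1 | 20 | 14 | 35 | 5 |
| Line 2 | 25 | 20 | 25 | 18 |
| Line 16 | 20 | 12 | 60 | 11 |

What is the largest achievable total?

Rank every tier by rate: Line 2/tier1 20 > Line 2/tier2 18 > Line 1/tier1 14 > Line 16/tier1 12 > Line 16/tier2 11 > Line 1/tier2 5.
Line 2 tier1 at 20: fill all 25 ; 50 left.
Fill Line 2 tier2 block (25 at 18) ; 25 left.
Line 1 tier1 at 14: fill all 20 ; 5 left.
Line 16 tier1 at 12: only 5 left, fill 5.
Total = 20×25 + 18×25 + 14×20 + 12×5 = 1290.

1290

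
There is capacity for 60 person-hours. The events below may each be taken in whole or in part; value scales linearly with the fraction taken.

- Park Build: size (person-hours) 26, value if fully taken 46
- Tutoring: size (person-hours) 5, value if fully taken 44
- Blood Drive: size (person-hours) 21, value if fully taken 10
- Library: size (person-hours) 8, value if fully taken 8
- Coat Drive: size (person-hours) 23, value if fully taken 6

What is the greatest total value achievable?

Best value per unit of size first: Tutoring 44/5≈8.8, Park Build 46/26≈1.77, Library 8/8≈1, Blood Drive 10/21≈0.476, Coat Drive 6/23≈0.261.
All 5 person-hours of Tutoring fit (value 44) ; 55 remain.
Take all of Park Build (26 person-hours, value 46) ; 29 person-hours left.
All 8 person-hours of Library fit (value 8) ; 21 remain.
Blood Drive: take in full, 21 person-hours for value 10 ; 0 left.
Total value = 108.

108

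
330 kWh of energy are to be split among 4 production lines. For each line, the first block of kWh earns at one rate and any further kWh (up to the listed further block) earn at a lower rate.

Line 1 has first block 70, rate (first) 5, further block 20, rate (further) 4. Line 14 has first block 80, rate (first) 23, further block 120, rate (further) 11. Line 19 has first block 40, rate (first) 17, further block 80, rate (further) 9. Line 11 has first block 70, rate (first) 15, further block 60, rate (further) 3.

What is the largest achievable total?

5070

Treat each block as its own option and order by rate: Line 14/tier1 23 > Line 19/tier1 17 > Line 11/tier1 15 > Line 14/tier2 11 > Line 19/tier2 9 > Line 1/tier1 5 > Line 1/tier2 4 > Line 11/tier2 3.
Line 14 tier1 at 23: fill all 80 — 250 left.
Fill Line 19 tier1 block (40 at 17) — 210 left.
Line 11/tier1 (15): +70 — 140 left.
Line 14 tier2 at 11: fill all 120 — 20 left.
20 remain; put them into Line 19 tier2 at 9.
Total = 23×80 + 17×40 + 15×70 + 11×120 + 9×20 = 5070.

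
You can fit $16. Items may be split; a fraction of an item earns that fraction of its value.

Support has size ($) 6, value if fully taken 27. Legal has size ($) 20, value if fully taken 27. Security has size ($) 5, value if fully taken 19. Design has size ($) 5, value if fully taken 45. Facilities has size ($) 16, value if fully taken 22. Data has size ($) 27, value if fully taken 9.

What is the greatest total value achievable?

Rank by value-to-size ratio: Design 45/5≈9, Support 27/6≈4.5, Security 19/5≈3.8, Facilities 22/16≈1.38, Legal 27/20≈1.35, Data 9/27≈0.333.
Take all of Design (5 $, value 45) — 11 $ left.
All 6 $ of Support fit (value 27) — 5 remain.
Take all of Security (5 $, value 19) — 0 $ left.
Total value = 91.

91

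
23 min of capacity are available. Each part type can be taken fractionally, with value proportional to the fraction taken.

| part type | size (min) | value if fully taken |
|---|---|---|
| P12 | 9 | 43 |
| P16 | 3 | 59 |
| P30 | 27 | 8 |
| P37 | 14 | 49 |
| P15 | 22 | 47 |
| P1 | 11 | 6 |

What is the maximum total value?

140.5

Rank by value-to-size ratio: P16 59/3≈19.7, P12 43/9≈4.78, P37 49/14≈3.5, P15 47/22≈2.14, P1 6/11≈0.545, P30 8/27≈0.296.
All 3 min of P16 fit (value 59) → 20 remain.
Take all of P12 (9 min, value 43) → 11 min left.
11 min left: a 11/14 share of P37 gives 49×11/14 = 38.5.
Total value = 140.5.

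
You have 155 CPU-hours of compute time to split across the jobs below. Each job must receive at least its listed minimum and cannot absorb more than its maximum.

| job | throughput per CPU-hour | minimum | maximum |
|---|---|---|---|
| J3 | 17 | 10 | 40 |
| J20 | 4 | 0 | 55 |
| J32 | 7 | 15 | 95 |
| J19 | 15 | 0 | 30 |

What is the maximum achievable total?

Meeting every minimum uses 10+0+15+0 = 25 CPU-hours, leaving 130.
Order the jobs by throughput per CPU-hour: J3 17 > J19 15 > J32 7 > J20 4.
J3: +30 to 40 (cap) — 100 left.
J19 takes 30 more to reach its cap of 30 — 70 left.
Only 70 left; J32 takes them to reach 85.
Total = 17×40 + 7×85 + 15×30 = 1725.

1725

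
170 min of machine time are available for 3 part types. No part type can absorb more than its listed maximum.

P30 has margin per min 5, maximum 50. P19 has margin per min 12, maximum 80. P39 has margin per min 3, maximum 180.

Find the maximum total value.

1330

Rank by margin per min: P19 12 > P30 5 > P39 3.
P19 takes 80 to reach its cap of 80 → 90 left.
Give P30 50 to hit its cap of 50 → 40 left.
P39: +40 (room for 180) → 40. Pool exhausted.
Total = 5×50 + 12×80 + 3×40 = 1330.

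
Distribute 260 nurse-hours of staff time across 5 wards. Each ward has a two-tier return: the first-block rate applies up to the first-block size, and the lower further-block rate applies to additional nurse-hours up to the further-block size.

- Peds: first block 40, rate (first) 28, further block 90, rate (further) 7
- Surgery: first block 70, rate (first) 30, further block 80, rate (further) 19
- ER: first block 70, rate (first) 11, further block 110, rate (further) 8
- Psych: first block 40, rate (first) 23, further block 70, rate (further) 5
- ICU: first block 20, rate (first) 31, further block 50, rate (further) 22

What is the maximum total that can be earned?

Order all 10 blocks by rate: ICU/tier1 31 > Surgery/tier1 30 > Peds/tier1 28 > Psych/tier1 23 > ICU/tier2 22 > Surgery/tier2 19 > ER/tier1 11 > ER/tier2 8 > Peds/tier2 7 > Psych/tier2 5.
Fill ICU tier1 block (20 at 31) ; 240 left.
Surgery tier1 at 30: fill all 70 ; 170 left.
Peds tier1 at 28: fill all 40 ; 130 left.
Psych tier1 at 23: fill all 40 ; 90 left.
ICU/tier2 (22): +50 ; 40 left.
Surgery tier2 at 19: only 40 left, fill 40.
Total = 31×20 + 30×70 + 28×40 + 23×40 + 22×50 + 19×40 = 6620.

6620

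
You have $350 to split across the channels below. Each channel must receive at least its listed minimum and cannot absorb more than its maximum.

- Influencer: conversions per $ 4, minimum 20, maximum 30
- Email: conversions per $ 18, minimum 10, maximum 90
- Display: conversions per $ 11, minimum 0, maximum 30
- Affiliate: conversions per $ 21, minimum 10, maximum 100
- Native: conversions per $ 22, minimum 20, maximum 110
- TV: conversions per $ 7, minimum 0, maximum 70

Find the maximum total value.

6550

Meeting every minimum uses 20+10+0+10+20+0 = 60 $, leaving 290.
Order the channels by conversions per $: Native 22 > Affiliate 21 > Email 18 > Display 11 > TV 7 > Influencer 4.
Native: +90 to 110 (cap) — 200 left.
Affiliate takes 90 more to reach its cap of 100 — 110 left.
Email: +80 to 90 (cap) — 30 left.
Give Display 30 more to hit its cap of 30 — 0 left.
Total = 4×20 + 18×90 + 11×30 + 21×100 + 22×110 = 6550.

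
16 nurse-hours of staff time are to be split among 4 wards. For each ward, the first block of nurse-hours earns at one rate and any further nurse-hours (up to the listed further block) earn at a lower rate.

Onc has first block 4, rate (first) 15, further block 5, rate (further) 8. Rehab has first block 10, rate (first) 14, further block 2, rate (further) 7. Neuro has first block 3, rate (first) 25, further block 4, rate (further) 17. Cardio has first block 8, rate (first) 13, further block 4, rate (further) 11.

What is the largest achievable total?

273

Treat each block as its own option and order by rate: Neuro/first 25 > Neuro/second 17 > Onc/first 15 > Rehab/first 14 > Cardio/first 13 > Cardio/second 11 > Onc/second 8 > Rehab/second 7.
Fill Neuro first block (3 at 25) → 13 left.
Neuro second at 17: fill all 4 → 9 left.
Fill Onc first block (4 at 15) → 5 left.
5 remain; put them into Rehab first at 14.
Total = 25×3 + 17×4 + 15×4 + 14×5 = 273.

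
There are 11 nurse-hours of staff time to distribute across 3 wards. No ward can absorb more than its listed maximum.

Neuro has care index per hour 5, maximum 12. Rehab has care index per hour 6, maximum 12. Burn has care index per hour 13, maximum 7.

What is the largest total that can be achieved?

115

Order the wards by care index per hour: Burn 13 > Rehab 6 > Neuro 5.
Burn: +7 to 7 (cap) → 4 left.
Only 4 left; Rehab takes them to reach 4.
Total = 6×4 + 13×7 = 115.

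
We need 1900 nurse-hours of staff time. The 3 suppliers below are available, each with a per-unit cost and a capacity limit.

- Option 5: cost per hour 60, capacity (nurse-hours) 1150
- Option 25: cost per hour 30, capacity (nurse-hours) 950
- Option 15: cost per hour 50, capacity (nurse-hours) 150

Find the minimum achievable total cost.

84000

Cheapest first:
Option 25 at 30: take all 950 nurse-hours ; 950 still needed.
Option 15 at 50: take all 150 nurse-hours ; 800 still needed.
Take 800 from Option 5 at 60 to finish.
Cost = 950×30 + 150×50 + 800×60 = 84000.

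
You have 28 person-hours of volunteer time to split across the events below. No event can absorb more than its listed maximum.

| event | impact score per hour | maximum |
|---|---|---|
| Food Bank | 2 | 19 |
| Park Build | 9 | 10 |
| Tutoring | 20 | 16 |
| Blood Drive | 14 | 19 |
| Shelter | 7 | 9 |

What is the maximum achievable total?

Highest impact score per hour first: Tutoring 20 > Blood Drive 14 > Park Build 9 > Shelter 7 > Food Bank 2.
Tutoring takes 16 to reach its cap of 16 → 12 left.
Blood Drive has room for 19 but only 12 remain, so it gets 12.
Total = 20×16 + 14×12 = 488.

488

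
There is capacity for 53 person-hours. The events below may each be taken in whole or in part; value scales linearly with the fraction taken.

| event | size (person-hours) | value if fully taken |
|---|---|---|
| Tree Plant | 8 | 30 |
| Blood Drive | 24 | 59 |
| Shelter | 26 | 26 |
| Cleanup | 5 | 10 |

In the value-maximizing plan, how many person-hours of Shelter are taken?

16

Best value per unit of size first: Tree Plant 30/8≈3.75, Blood Drive 59/24≈2.46, Cleanup 10/5≈2, Shelter 26/26≈1.
Tree Plant: take in full, 8 person-hours for value 30 — 45 left.
Blood Drive: take in full, 24 person-hours for value 59 — 21 left.
All 5 person-hours of Cleanup fit (value 10) — 16 remain.
Fill the last 16 person-hours with part of Shelter: 16/26 of it earns 16.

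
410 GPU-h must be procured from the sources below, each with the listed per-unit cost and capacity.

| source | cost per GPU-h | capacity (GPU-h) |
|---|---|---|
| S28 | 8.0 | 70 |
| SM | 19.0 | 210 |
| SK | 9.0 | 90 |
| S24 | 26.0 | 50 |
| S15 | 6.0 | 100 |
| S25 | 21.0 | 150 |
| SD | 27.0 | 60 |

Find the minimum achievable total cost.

Use sources in increasing cost order.
Take 100 from S15 at 6.0 → need 310 more.
S28 (8.0): use full 70 → 240 GPU-h to go.
Take 90 from SK at 9.0 → need 150 more.
Take 150 from SM at 19.0 to finish.
S25, S24, SD: unused.
Cost = 100×6.0 + 70×8.0 + 90×9.0 + 150×19.0 = 4820.

4820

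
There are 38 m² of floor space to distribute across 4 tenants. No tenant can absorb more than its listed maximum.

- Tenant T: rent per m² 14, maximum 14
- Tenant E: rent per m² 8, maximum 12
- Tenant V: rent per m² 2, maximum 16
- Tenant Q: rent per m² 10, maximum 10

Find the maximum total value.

Order the tenants by rent per m²: Tenant T 14 > Tenant Q 10 > Tenant E 8 > Tenant V 2.
Tenant T: +14 to 14 (cap) — 24 left.
Give Tenant Q 10 to hit its cap of 10 — 14 left.
Give Tenant E 12 to hit its cap of 12 — 2 left.
Tenant V: +2 (room for 16) → 2. Pool exhausted.
Total = 14×14 + 8×12 + 2×2 + 10×10 = 396.

396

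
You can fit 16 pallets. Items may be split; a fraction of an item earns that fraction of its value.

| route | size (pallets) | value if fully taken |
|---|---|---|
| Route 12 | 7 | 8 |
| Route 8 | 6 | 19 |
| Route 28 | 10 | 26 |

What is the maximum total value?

45

Sort by value density: Route 8 19/6≈3.17, Route 28 26/10≈2.6, Route 12 8/7≈1.14.
All 6 pallets of Route 8 fit (value 19) ; 10 remain.
All 10 pallets of Route 28 fit (value 26) ; 0 remain.
Total value = 45.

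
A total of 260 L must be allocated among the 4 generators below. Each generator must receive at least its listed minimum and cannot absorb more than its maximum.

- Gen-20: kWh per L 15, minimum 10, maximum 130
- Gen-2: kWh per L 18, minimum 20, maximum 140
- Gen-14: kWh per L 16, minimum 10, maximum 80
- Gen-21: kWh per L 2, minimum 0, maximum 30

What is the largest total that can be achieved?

Meeting every minimum uses 10+20+10+0 = 40 L, leaving 220.
Order the generators by kWh per L: Gen-2 18 > Gen-14 16 > Gen-20 15 > Gen-21 2.
Give Gen-2 120 more to hit its cap of 140 — 100 left.
Gen-14 takes 70 more to reach its cap of 80 — 30 left.
Gen-20: +30 (room for 120) → 40. Pool exhausted.
Total = 15×40 + 18×140 + 16×80 = 4400.

4400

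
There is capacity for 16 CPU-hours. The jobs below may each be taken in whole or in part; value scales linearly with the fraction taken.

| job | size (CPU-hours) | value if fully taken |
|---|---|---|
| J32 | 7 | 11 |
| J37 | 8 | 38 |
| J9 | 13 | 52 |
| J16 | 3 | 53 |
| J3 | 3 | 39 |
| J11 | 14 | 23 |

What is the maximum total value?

138

Sort by value density: J16 53/3≈17.7, J3 39/3≈13, J37 38/8≈4.75, J9 52/13≈4, J11 23/14≈1.64, J32 11/7≈1.57.
Take all of J16 (3 CPU-hours, value 53) ; 13 CPU-hours left.
Take all of J3 (3 CPU-hours, value 39) ; 10 CPU-hours left.
J37: take in full, 8 CPU-hours for value 38 ; 2 left.
Fill the last 2 CPU-hours with part of J9: 2/13 of it earns 8.
Total value = 138.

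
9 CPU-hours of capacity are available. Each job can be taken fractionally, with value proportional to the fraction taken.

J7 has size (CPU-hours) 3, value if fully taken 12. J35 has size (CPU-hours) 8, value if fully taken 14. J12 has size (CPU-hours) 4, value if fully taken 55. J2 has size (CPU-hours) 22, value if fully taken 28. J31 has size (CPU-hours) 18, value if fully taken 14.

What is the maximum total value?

Sort by value density: J12 55/4≈13.8, J7 12/3≈4, J35 14/8≈1.75, J2 28/22≈1.27, J31 14/18≈0.778.
All 4 CPU-hours of J12 fit (value 55) ; 5 remain.
Take all of J7 (3 CPU-hours, value 12) ; 2 CPU-hours left.
2 CPU-hours left: a 2/8 share of J35 gives 14×2/8 = 3.5.
Total value = 70.5.

70.5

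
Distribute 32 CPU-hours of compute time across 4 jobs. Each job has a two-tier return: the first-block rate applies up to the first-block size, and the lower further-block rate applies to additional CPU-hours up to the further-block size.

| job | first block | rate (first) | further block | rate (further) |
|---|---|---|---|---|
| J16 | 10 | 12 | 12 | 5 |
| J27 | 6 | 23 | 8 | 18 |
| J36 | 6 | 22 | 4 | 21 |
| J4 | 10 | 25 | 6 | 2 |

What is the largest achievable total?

712

Treat each block as its own option and order by rate: J4/tier1 25 > J27/tier1 23 > J36/tier1 22 > J36/tier2 21 > J27/tier2 18 > J16/tier1 12 > J16/tier2 5 > J4/tier2 2.
J4 tier1 at 25: fill all 10 ; 22 left.
J27/tier1 (23): +6 ; 16 left.
J36 tier1 at 22: fill all 6 ; 10 left.
J36 tier2 at 21: fill all 4 ; 6 left.
J27/tier2: +6 of 8 at 18; pool empty.
Total = 25×10 + 23×6 + 22×6 + 21×4 + 18×6 = 712.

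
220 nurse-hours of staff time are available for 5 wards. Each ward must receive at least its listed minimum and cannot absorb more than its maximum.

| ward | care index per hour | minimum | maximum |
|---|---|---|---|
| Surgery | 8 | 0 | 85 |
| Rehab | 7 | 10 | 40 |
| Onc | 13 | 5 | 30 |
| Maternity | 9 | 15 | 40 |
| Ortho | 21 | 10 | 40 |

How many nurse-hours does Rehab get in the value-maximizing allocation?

Meeting every minimum uses 0+10+5+15+10 = 40 nurse-hours, leaving 180.
Highest care index per hour first: Ortho 21 > Onc 13 > Maternity 9 > Surgery 8 > Rehab 7.
Ortho takes 30 more to reach its cap of 40 → 150 left.
Onc takes 25 more to reach its cap of 30 → 125 left.
Maternity: +25 to 40 (cap) → 100 left.
Surgery takes 85 more to reach its cap of 85 → 15 left.
Rehab: +15 (room for 30) → 25. Pool exhausted.

25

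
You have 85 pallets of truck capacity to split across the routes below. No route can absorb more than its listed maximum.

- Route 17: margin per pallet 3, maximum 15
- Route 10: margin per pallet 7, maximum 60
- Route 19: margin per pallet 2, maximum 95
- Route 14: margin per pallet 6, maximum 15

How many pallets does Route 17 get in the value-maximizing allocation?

Rank by margin per pallet: Route 10 7 > Route 14 6 > Route 17 3 > Route 19 2.
Route 10 takes 60 to reach its cap of 60 ; 25 left.
Route 14 takes 15 to reach its cap of 15 ; 10 left.
Only 10 left; Route 17 takes them to reach 10.

10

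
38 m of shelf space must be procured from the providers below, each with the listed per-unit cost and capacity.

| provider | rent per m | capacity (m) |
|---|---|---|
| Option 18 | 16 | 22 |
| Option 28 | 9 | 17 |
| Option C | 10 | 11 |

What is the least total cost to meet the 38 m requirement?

423

Cheapest first:
Option 28 (9): use full 17 — 21 m to go.
Option C at 10: take all 11 m — 10 still needed.
Take 10 from Option 18 at 16 to finish.
Cost = 17×9 + 11×10 + 10×16 = 423.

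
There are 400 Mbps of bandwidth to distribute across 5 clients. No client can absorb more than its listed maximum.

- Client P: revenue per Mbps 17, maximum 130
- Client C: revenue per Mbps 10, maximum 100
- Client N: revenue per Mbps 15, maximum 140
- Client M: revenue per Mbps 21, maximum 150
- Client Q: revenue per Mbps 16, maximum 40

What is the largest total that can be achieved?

7200

Order the clients by revenue per Mbps: Client M 21 > Client P 17 > Client Q 16 > Client N 15 > Client C 10.
Give Client M 150 to hit its cap of 150 — 250 left.
Client P takes 130 to reach its cap of 130 — 120 left.
Give Client Q 40 to hit its cap of 40 — 80 left.
Client N: +80 (room for 140) → 80. Pool exhausted.
Total = 17×130 + 15×80 + 21×150 + 16×40 = 7200.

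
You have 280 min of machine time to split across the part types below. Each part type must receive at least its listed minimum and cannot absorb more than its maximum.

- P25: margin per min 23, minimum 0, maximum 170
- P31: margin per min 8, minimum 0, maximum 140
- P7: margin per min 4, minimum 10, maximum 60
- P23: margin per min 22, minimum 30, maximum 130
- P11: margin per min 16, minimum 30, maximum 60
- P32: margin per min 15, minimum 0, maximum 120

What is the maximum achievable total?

Meeting every minimum uses 0+0+10+30+30+0 = 70 min, leaving 210.
Order the part types by margin per min: P25 23 > P23 22 > P11 16 > P32 15 > P31 8 > P7 4.
Give P25 170 more to hit its cap of 170 ; 40 left.
P23 has room for 100 more but only 40 remain, so it gets 70.
Total = 23×170 + 4×10 + 22×70 + 16×30 = 5970.

5970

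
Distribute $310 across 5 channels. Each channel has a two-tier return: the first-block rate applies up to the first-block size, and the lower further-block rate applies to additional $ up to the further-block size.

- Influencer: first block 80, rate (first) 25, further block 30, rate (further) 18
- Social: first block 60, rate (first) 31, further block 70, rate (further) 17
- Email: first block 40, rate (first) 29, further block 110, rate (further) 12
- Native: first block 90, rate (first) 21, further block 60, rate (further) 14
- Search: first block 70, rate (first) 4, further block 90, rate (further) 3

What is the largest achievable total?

7620

Treat each block as its own option and order by rate: Social/tier1 31 > Email/tier1 29 > Influencer/tier1 25 > Native/tier1 21 > Influencer/tier2 18 > Social/tier2 17 > Native/tier2 14 > Email/tier2 12 > Search/tier1 4 > Search/tier2 3.
Social/tier1 (31): +60 — 250 left.
Email tier1 at 29: fill all 40 — 210 left.
Fill Influencer tier1 block (80 at 25) — 130 left.
Native/tier1 (21): +90 — 40 left.
Influencer/tier2 (18): +30 — 10 left.
Social tier2 at 17: only 10 left, fill 10.
Total = 31×60 + 29×40 + 25×80 + 21×90 + 18×30 + 17×10 = 7620.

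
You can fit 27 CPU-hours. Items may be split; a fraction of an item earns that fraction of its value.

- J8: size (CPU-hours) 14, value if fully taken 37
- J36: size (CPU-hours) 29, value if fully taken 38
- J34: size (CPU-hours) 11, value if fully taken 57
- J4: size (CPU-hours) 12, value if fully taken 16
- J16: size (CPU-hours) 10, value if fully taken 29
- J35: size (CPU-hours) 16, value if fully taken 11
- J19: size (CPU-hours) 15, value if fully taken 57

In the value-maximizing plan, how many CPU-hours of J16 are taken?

1

Sort by value density: J34 57/11≈5.18, J19 57/15≈3.8, J16 29/10≈2.9, J8 37/14≈2.64, J4 16/12≈1.33, J36 38/29≈1.31, J35 11/16≈0.688.
Take all of J34 (11 CPU-hours, value 57) → 16 CPU-hours left.
All 15 CPU-hours of J19 fit (value 57) → 1 remain.
1 CPU-hours left: a 1/10 share of J16 gives 29×1/10 = 2.9.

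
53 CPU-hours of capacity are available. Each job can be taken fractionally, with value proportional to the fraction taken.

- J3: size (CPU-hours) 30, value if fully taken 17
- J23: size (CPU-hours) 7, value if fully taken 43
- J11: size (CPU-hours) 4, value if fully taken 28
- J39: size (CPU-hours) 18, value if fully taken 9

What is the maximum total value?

94

Rank by value-to-size ratio: J11 28/4≈7, J23 43/7≈6.14, J3 17/30≈0.567, J39 9/18≈0.5.
Take all of J11 (4 CPU-hours, value 28) → 49 CPU-hours left.
J23: take in full, 7 CPU-hours for value 43 → 42 left.
Take all of J3 (30 CPU-hours, value 17) → 12 CPU-hours left.
12 CPU-hours left: a 12/18 share of J39 gives 9×12/18 = 6.
Total value = 94.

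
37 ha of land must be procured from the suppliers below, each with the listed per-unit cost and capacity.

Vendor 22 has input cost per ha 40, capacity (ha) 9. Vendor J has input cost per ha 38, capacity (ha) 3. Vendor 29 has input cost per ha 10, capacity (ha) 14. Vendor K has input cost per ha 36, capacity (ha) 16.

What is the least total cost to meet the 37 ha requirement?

990

Use suppliers in increasing cost order.
Vendor 29 at 10: take all 14 ha ; 23 still needed.
Vendor K at 36: take all 16 ha ; 7 still needed.
Take 3 from Vendor J at 38 ; need 4 more.
Vendor 22 (40): take the remaining 4 ; done.
Cost = 14×10 + 16×36 + 3×38 + 4×40 = 990.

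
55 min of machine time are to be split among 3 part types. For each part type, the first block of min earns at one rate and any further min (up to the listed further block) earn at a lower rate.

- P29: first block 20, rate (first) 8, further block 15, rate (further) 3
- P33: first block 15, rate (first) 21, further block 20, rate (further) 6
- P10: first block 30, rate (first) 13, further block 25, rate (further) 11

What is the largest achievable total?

Order all 6 blocks by rate: P33/T1 21 > P10/T1 13 > P10/T2 11 > P29/T1 8 > P33/T2 6 > P29/T2 3.
P33/T1 (21): +15 → 40 left.
Fill P10 T1 block (30 at 13) → 10 left.
P10/T2: +10 of 25 at 11; pool empty.
Total = 21×15 + 13×30 + 11×10 = 815.

815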